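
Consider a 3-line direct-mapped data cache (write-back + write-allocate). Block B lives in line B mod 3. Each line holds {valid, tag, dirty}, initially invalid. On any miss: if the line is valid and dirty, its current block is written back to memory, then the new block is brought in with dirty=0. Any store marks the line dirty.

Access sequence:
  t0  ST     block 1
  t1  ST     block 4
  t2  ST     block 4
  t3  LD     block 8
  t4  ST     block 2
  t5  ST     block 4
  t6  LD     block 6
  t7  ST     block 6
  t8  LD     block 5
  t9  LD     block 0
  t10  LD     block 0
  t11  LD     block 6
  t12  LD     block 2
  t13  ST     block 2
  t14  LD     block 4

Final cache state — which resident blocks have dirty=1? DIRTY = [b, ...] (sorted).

  0 | W B1 → L1 miss [D]
  1 | W B4 → L1 miss wb→B1 [D]
  2 | W B4 → L1 hit [D]
  3 | R B8 → L2 miss [-]
  4 | W B2 → L2 miss [D]
  5 | W B4 → L1 hit [D]
  6 | R B6 → L0 miss [-]
  7 | W B6 → L0 hit [D]
  8 | R B5 → L2 miss wb→B2 [-]
  9 | R B0 → L0 miss wb→B6 [-]
  10 | R B0 → L0 hit [-]
  11 | R B6 → L0 miss [-]
  12 | R B2 → L2 miss [-]
  13 | W B2 → L2 hit [D]
  14 | R B4 → L1 hit [D]

DIRTY = [2, 4]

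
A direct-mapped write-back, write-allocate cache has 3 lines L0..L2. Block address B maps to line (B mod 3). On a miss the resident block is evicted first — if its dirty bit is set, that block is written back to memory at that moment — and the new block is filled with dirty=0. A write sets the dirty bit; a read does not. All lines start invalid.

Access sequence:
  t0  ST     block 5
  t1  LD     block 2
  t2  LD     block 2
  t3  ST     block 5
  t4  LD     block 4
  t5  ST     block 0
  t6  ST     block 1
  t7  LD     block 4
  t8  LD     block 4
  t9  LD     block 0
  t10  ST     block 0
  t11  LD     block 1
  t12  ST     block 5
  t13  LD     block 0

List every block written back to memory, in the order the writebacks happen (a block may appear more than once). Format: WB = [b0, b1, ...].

WB = [5, 1]

0: W B5 → L2 miss [D]
1: R B2 → L2 miss wb→B5 [-]
2: R B2 → L2 hit [-]
3: W B5 → L2 miss [D]
4: R B4 → L1 miss [-]
5: W B0 → L0 miss [D]
6: W B1 → L1 miss [D]
7: R B4 → L1 miss wb→B1 [-]
8: R B4 → L1 hit [-]
9: R B0 → L0 hit [D]
10: W B0 → L0 hit [D]
11: R B1 → L1 miss [-]
12: W B5 → L2 hit [D]
13: R B0 → L0 hit [D]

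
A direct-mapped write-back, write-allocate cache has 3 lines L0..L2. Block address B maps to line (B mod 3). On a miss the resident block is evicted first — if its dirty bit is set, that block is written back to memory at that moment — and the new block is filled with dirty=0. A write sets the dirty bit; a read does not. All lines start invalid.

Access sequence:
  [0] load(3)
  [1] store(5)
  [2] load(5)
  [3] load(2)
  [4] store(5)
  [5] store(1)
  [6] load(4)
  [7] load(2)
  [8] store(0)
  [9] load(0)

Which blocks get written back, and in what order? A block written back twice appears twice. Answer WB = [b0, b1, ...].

  0 | R B3 → L0 miss [-]
  1 | W B5 → L2 miss [D]
  2 | R B5 → L2 hit [D]
  3 | R B2 → L2 miss wb→B5 [-]
  4 | W B5 → L2 miss [D]
  5 | W B1 → L1 miss [D]
  6 | R B4 → L1 miss wb→B1 [-]
  7 | R B2 → L2 miss wb→B5 [-]
  8 | W B0 → L0 miss [D]
  9 | R B0 → L0 hit [D]

WB = [5, 1, 5]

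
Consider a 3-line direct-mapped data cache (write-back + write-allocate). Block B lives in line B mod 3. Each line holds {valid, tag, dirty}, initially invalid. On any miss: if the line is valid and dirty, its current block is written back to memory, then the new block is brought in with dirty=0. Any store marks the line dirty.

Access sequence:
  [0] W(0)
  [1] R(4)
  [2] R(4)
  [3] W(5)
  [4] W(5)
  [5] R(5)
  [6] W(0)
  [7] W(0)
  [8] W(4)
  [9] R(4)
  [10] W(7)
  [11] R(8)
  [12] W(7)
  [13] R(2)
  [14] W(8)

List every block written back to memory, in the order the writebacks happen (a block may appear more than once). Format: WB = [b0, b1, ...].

WB = [4, 5]

  0 | W B0 → L0 miss [D]
  1 | R B4 → L1 miss [-]
  2 | R B4 → L1 hit [-]
  3 | W B5 → L2 miss [D]
  4 | W B5 → L2 hit [D]
  5 | R B5 → L2 hit [D]
  6 | W B0 → L0 hit [D]
  7 | W B0 → L0 hit [D]
  8 | W B4 → L1 hit [D]
  9 | R B4 → L1 hit [D]
  10 | W B7 → L1 miss wb→B4 [D]
  11 | R B8 → L2 miss wb→B5 [-]
  12 | W B7 → L1 hit [D]
  13 | R B2 → L2 miss [-]
  14 | W B8 → L2 miss [D]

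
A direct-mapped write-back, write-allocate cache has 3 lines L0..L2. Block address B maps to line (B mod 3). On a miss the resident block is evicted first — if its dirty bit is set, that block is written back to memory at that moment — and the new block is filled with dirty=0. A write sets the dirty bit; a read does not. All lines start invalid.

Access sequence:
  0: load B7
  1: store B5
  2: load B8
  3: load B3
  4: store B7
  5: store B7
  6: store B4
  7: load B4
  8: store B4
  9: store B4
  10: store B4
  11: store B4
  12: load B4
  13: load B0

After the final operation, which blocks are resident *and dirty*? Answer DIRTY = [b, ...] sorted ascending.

  0 | R B7 → L1 miss [-]
  1 | W B5 → L2 miss [D]
  2 | R B8 → L2 miss wb→B5 [-]
  3 | R B3 → L0 miss [-]
  4 | W B7 → L1 hit [D]
  5 | W B7 → L1 hit [D]
  6 | W B4 → L1 miss wb→B7 [D]
  7 | R B4 → L1 hit [D]
  8 | W B4 → L1 hit [D]
  9 | W B4 → L1 hit [D]
  10 | W B4 → L1 hit [D]
  11 | W B4 → L1 hit [D]
  12 | R B4 → L1 hit [D]
  13 | R B0 → L0 miss [-]

DIRTY = [4]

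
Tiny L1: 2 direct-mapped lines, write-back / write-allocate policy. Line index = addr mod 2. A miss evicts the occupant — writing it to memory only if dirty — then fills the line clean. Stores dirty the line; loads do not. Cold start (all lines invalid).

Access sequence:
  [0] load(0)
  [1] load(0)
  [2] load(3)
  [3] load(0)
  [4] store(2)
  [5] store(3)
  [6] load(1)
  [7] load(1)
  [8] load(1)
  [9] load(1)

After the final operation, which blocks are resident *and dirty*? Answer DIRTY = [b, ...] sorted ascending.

DIRTY = [2]

0: R B0 -> L0 miss  d=-]
1: R B0 -> L0 hit  d=-]
2: R B3 -> L1 miss  d=-]
3: R B0 -> L0 hit  d=-]
4: W B2 -> L0 miss  d=D]
5: W B3 -> L1 hit  d=D]
6: R B1 -> L1 miss wb->B3  d=-]
7: R B1 -> L1 hit  d=-]
8: R B1 -> L1 hit  d=-]
9: R B1 -> L1 hit  d=-]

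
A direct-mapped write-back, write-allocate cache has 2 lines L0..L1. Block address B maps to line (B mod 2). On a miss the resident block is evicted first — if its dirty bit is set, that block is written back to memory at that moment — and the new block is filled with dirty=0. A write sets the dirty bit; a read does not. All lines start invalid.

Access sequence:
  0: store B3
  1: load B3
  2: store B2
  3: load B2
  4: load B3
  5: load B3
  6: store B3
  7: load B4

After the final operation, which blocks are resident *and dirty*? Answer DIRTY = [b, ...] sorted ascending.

0: W B3 → L1 miss [D]
1: R B3 → L1 hit [D]
2: W B2 → L0 miss [D]
3: R B2 → L0 hit [D]
4: R B3 → L1 hit [D]
5: R B3 → L1 hit [D]
6: W B3 → L1 hit [D]
7: R B4 → L0 miss wb→B2 [-]

DIRTY = [3]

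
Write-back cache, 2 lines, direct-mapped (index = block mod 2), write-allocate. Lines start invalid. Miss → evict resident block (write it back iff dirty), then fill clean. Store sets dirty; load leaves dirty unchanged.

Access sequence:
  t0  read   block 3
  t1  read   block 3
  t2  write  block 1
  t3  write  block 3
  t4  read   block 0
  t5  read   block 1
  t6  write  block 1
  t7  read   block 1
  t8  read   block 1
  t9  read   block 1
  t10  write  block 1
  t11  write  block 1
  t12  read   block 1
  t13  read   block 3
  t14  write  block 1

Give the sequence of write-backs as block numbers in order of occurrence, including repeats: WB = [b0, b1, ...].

WB = [1, 3, 1]

0: R B3 -> L1 miss  d=-]
1: R B3 -> L1 hit  d=-]
2: W B1 -> L1 miss  d=D]
3: W B3 -> L1 miss wb->B1  d=D]
4: R B0 -> L0 miss  d=-]
5: R B1 -> L1 miss wb->B3  d=-]
6: W B1 -> L1 hit  d=D]
7: R B1 -> L1 hit  d=D]
8: R B1 -> L1 hit  d=D]
9: R B1 -> L1 hit  d=D]
10: W B1 -> L1 hit  d=D]
11: W B1 -> L1 hit  d=D]
12: R B1 -> L1 hit  d=D]
13: R B3 -> L1 miss wb->B1  d=-]
14: W B1 -> L1 miss  d=D]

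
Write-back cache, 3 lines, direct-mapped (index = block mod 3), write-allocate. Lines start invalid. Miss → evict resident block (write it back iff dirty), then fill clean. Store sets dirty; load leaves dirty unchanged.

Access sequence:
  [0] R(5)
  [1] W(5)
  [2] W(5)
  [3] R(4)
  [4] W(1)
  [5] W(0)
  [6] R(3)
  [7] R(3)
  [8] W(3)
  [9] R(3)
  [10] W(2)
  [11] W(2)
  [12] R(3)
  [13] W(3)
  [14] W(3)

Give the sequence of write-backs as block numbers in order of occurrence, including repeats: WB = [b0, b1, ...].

  0 | R B5 → L2 miss [-]
  1 | W B5 → L2 hit [D]
  2 | W B5 → L2 hit [D]
  3 | R B4 → L1 miss [-]
  4 | W B1 → L1 miss [D]
  5 | W B0 → L0 miss [D]
  6 | R B3 → L0 miss wb→B0 [-]
  7 | R B3 → L0 hit [-]
  8 | W B3 → L0 hit [D]
  9 | R B3 → L0 hit [D]
  10 | W B2 → L2 miss wb→B5 [D]
  11 | W B2 → L2 hit [D]
  12 | R B3 → L0 hit [D]
  13 | W B3 → L0 hit [D]
  14 | W B3 → L0 hit [D]

WB = [0, 5]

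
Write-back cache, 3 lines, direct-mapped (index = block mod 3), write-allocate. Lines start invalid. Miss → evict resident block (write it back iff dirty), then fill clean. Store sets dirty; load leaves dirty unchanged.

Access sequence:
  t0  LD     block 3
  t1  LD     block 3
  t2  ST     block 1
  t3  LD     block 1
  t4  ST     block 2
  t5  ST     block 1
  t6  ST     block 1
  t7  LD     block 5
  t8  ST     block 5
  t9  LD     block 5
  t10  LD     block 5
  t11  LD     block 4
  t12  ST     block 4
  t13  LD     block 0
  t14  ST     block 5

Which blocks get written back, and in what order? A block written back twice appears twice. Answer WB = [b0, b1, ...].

WB = [2, 1]

0: R B3 → L0 miss [-]
1: R B3 → L0 hit [-]
2: W B1 → L1 miss [D]
3: R B1 → L1 hit [D]
4: W B2 → L2 miss [D]
5: W B1 → L1 hit [D]
6: W B1 → L1 hit [D]
7: R B5 → L2 miss wb→B2 [-]
8: W B5 → L2 hit [D]
9: R B5 → L2 hit [D]
10: R B5 → L2 hit [D]
11: R B4 → L1 miss wb→B1 [-]
12: W B4 → L1 hit [D]
13: R B0 → L0 miss [-]
14: W B5 → L2 hit [D]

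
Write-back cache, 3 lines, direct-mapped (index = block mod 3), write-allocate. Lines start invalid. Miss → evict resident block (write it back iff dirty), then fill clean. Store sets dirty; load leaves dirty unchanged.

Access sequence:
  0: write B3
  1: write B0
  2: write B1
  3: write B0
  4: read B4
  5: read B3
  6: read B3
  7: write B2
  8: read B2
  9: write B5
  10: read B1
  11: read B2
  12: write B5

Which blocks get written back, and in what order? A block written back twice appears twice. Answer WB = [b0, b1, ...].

WB = [3, 1, 0, 2, 5]

  0 | W B3 → L0 miss [D]
  1 | W B0 → L0 miss wb→B3 [D]
  2 | W B1 → L1 miss [D]
  3 | W B0 → L0 hit [D]
  4 | R B4 → L1 miss wb→B1 [-]
  5 | R B3 → L0 miss wb→B0 [-]
  6 | R B3 → L0 hit [-]
  7 | W B2 → L2 miss [D]
  8 | R B2 → L2 hit [D]
  9 | W B5 → L2 miss wb→B2 [D]
  10 | R B1 → L1 miss [-]
  11 | R B2 → L2 miss wb→B5 [-]
  12 | W B5 → L2 miss [D]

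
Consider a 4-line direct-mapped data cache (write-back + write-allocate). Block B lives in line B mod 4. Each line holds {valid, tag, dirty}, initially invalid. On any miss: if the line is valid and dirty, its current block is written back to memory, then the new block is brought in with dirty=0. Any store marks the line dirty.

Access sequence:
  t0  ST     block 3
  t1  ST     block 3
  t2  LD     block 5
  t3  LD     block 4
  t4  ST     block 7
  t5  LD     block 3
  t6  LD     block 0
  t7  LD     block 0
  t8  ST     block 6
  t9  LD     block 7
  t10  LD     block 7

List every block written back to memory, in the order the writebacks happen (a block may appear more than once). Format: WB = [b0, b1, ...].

WB = [3, 7]

0: W B3 -> L3 miss  d=D]
1: W B3 -> L3 hit  d=D]
2: R B5 -> L1 miss  d=-]
3: R B4 -> L0 miss  d=-]
4: W B7 -> L3 miss wb->B3  d=D]
5: R B3 -> L3 miss wb->B7  d=-]
6: R B0 -> L0 miss  d=-]
7: R B0 -> L0 hit  d=-]
8: W B6 -> L2 miss  d=D]
9: R B7 -> L3 miss  d=-]
10: R B7 -> L3 hit  d=-]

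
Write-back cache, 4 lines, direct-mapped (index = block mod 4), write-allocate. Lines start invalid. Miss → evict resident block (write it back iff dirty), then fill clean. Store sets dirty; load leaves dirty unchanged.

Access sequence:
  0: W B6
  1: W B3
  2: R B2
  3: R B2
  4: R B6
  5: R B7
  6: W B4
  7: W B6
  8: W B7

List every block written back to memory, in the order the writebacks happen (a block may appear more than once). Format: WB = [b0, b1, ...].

0: W B6 → L2 miss [D]
1: W B3 → L3 miss [D]
2: R B2 → L2 miss wb→B6 [-]
3: R B2 → L2 hit [-]
4: R B6 → L2 miss [-]
5: R B7 → L3 miss wb→B3 [-]
6: W B4 → L0 miss [D]
7: W B6 → L2 hit [D]
8: W B7 → L3 hit [D]

WB = [6, 3]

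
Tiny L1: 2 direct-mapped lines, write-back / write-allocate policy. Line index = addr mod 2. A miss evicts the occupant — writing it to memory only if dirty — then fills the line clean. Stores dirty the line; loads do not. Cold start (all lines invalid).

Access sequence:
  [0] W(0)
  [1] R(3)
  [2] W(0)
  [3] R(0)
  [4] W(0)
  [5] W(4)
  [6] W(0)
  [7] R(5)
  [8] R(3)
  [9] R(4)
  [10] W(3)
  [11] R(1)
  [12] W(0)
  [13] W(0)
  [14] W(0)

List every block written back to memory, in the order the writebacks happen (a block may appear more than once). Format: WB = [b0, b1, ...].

  0 | W B0 → L0 miss [D]
  1 | R B3 → L1 miss [-]
  2 | W B0 → L0 hit [D]
  3 | R B0 → L0 hit [D]
  4 | W B0 → L0 hit [D]
  5 | W B4 → L0 miss wb→B0 [D]
  6 | W B0 → L0 miss wb→B4 [D]
  7 | R B5 → L1 miss [-]
  8 | R B3 → L1 miss [-]
  9 | R B4 → L0 miss wb→B0 [-]
  10 | W B3 → L1 hit [D]
  11 | R B1 → L1 miss wb→B3 [-]
  12 | W B0 → L0 miss [D]
  13 | W B0 → L0 hit [D]
  14 | W B0 → L0 hit [D]

WB = [0, 4, 0, 3]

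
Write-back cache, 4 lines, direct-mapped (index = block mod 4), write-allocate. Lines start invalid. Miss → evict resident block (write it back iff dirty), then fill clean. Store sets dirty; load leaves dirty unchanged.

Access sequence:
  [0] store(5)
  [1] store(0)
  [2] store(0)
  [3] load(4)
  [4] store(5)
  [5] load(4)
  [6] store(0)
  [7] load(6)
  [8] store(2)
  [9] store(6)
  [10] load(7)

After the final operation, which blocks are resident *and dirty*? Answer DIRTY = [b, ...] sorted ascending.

DIRTY = [0, 5, 6]

0: W B5 -> L1 miss  d=D]
1: W B0 -> L0 miss  d=D]
2: W B0 -> L0 hit  d=D]
3: R B4 -> L0 miss wb->B0  d=-]
4: W B5 -> L1 hit  d=D]
5: R B4 -> L0 hit  d=-]
6: W B0 -> L0 miss  d=D]
7: R B6 -> L2 miss  d=-]
8: W B2 -> L2 miss  d=D]
9: W B6 -> L2 miss wb->B2  d=D]
10: R B7 -> L3 miss  d=-]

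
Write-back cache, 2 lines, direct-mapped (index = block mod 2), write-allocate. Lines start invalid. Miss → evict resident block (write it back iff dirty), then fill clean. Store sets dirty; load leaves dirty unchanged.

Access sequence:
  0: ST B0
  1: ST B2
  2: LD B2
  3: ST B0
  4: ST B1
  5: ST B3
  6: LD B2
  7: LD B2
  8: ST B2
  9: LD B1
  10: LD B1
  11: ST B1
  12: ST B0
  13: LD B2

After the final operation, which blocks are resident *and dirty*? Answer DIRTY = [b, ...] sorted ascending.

0: W B0 -> L0 miss  d=D]
1: W B2 -> L0 miss wb->B0  d=D]
2: R B2 -> L0 hit  d=D]
3: W B0 -> L0 miss wb->B2  d=D]
4: W B1 -> L1 miss  d=D]
5: W B3 -> L1 miss wb->B1  d=D]
6: R B2 -> L0 miss wb->B0  d=-]
7: R B2 -> L0 hit  d=-]
8: W B2 -> L0 hit  d=D]
9: R B1 -> L1 miss wb->B3  d=-]
10: R B1 -> L1 hit  d=-]
11: W B1 -> L1 hit  d=D]
12: W B0 -> L0 miss wb->B2  d=D]
13: R B2 -> L0 miss wb->B0  d=-]

DIRTY = [1]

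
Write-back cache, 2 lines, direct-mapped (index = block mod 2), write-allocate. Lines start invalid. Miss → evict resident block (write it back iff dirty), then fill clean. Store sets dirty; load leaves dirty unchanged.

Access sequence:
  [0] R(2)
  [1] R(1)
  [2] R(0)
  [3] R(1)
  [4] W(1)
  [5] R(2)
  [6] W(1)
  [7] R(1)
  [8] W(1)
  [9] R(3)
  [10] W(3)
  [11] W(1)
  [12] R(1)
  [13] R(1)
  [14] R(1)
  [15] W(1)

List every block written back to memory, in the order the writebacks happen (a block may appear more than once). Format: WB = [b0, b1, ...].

0: R B2 → L0 miss [-]
1: R B1 → L1 miss [-]
2: R B0 → L0 miss [-]
3: R B1 → L1 hit [-]
4: W B1 → L1 hit [D]
5: R B2 → L0 miss [-]
6: W B1 → L1 hit [D]
7: R B1 → L1 hit [D]
8: W B1 → L1 hit [D]
9: R B3 → L1 miss wb→B1 [-]
10: W B3 → L1 hit [D]
11: W B1 → L1 miss wb→B3 [D]
12: R B1 → L1 hit [D]
13: R B1 → L1 hit [D]
14: R B1 → L1 hit [D]
15: W B1 → L1 hit [D]

WB = [1, 3]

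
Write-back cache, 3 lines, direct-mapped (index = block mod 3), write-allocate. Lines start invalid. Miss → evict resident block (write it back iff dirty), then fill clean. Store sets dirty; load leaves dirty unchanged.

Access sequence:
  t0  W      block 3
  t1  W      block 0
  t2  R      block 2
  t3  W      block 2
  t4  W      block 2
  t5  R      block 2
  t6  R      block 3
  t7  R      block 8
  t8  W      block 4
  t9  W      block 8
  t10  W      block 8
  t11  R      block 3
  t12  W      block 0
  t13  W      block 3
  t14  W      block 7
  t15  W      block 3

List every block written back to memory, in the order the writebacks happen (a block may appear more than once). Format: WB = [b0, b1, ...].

WB = [3, 0, 2, 0, 4]

0: W B3 -> L0 miss  d=D]
1: W B0 -> L0 miss wb->B3  d=D]
2: R B2 -> L2 miss  d=-]
3: W B2 -> L2 hit  d=D]
4: W B2 -> L2 hit  d=D]
5: R B2 -> L2 hit  d=D]
6: R B3 -> L0 miss wb->B0  d=-]
7: R B8 -> L2 miss wb->B2  d=-]
8: W B4 -> L1 miss  d=D]
9: W B8 -> L2 hit  d=D]
10: W B8 -> L2 hit  d=D]
11: R B3 -> L0 hit  d=-]
12: W B0 -> L0 miss  d=D]
13: W B3 -> L0 miss wb->B0  d=D]
14: W B7 -> L1 miss wb->B4  d=D]
15: W B3 -> L0 hit  d=D]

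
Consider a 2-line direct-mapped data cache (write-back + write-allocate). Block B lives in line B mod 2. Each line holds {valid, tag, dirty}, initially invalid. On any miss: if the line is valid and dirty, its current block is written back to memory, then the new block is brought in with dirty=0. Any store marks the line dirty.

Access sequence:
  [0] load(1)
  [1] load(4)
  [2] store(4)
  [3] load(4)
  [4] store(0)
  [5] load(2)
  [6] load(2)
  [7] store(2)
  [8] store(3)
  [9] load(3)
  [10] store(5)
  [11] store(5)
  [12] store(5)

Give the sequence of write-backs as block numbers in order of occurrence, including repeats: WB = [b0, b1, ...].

WB = [4, 0, 3]

  0 | R B1 → L1 miss [-]
  1 | R B4 → L0 miss [-]
  2 | W B4 → L0 hit [D]
  3 | R B4 → L0 hit [D]
  4 | W B0 → L0 miss wb→B4 [D]
  5 | R B2 → L0 miss wb→B0 [-]
  6 | R B2 → L0 hit [-]
  7 | W B2 → L0 hit [D]
  8 | W B3 → L1 miss [D]
  9 | R B3 → L1 hit [D]
  10 | W B5 → L1 miss wb→B3 [D]
  11 | W B5 → L1 hit [D]
  12 | W B5 → L1 hit [D]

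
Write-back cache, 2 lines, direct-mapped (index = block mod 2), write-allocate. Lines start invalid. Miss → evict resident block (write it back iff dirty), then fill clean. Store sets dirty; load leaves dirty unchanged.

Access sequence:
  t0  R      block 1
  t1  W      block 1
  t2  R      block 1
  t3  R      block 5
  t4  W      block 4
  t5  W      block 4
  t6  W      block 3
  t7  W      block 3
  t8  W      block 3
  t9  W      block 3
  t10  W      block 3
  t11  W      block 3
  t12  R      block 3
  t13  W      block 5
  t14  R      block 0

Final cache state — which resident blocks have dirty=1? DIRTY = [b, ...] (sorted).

0: R B1 -> L1 miss  d=-]
1: W B1 -> L1 hit  d=D]
2: R B1 -> L1 hit  d=D]
3: R B5 -> L1 miss wb->B1  d=-]
4: W B4 -> L0 miss  d=D]
5: W B4 -> L0 hit  d=D]
6: W B3 -> L1 miss  d=D]
7: W B3 -> L1 hit  d=D]
8: W B3 -> L1 hit  d=D]
9: W B3 -> L1 hit  d=D]
10: W B3 -> L1 hit  d=D]
11: W B3 -> L1 hit  d=D]
12: R B3 -> L1 hit  d=D]
13: W B5 -> L1 miss wb->B3  d=D]
14: R B0 -> L0 miss wb->B4  d=-]

DIRTY = [5]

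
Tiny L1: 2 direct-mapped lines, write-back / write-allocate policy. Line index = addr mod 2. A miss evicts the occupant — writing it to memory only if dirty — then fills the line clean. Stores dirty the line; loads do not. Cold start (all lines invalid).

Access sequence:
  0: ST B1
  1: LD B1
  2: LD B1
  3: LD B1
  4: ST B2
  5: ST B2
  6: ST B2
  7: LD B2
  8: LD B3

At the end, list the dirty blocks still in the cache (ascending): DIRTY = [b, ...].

DIRTY = [2]

  0 | W B1 → L1 miss [D]
  1 | R B1 → L1 hit [D]
  2 | R B1 → L1 hit [D]
  3 | R B1 → L1 hit [D]
  4 | W B2 → L0 miss [D]
  5 | W B2 → L0 hit [D]
  6 | W B2 → L0 hit [D]
  7 | R B2 → L0 hit [D]
  8 | R B3 → L1 miss wb→B1 [-]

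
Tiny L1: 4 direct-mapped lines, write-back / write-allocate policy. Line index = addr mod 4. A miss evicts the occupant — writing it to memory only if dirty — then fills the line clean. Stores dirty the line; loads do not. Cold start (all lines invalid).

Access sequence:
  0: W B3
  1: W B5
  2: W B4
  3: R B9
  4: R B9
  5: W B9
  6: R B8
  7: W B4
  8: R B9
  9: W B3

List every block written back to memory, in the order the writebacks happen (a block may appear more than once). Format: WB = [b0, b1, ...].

0: W B3 → L3 miss [D]
1: W B5 → L1 miss [D]
2: W B4 → L0 miss [D]
3: R B9 → L1 miss wb→B5 [-]
4: R B9 → L1 hit [-]
5: W B9 → L1 hit [D]
6: R B8 → L0 miss wb→B4 [-]
7: W B4 → L0 miss [D]
8: R B9 → L1 hit [D]
9: W B3 → L3 hit [D]

WB = [5, 4]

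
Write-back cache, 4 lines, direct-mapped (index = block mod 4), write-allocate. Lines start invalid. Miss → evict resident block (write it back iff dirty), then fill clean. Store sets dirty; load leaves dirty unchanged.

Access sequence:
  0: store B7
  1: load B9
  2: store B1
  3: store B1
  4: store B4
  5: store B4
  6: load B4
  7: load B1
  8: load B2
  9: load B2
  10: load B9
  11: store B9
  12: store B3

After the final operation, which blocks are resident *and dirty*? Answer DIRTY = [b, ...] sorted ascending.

DIRTY = [3, 4, 9]

0: W B7 → L3 miss [D]
1: R B9 → L1 miss [-]
2: W B1 → L1 miss [D]
3: W B1 → L1 hit [D]
4: W B4 → L0 miss [D]
5: W B4 → L0 hit [D]
6: R B4 → L0 hit [D]
7: R B1 → L1 hit [D]
8: R B2 → L2 miss [-]
9: R B2 → L2 hit [-]
10: R B9 → L1 miss wb→B1 [-]
11: W B9 → L1 hit [D]
12: W B3 → L3 miss wb→B7 [D]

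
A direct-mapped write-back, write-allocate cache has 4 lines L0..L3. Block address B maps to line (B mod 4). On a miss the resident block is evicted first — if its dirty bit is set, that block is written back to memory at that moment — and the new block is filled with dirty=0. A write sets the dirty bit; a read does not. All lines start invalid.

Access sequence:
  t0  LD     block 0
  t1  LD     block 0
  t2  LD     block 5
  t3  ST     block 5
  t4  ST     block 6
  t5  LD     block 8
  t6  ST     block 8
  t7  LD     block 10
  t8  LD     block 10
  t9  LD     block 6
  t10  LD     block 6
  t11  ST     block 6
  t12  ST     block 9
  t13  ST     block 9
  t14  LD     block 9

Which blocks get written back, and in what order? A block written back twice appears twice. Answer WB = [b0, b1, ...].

0: R B0 -> L0 miss  d=-]
1: R B0 -> L0 hit  d=-]
2: R B5 -> L1 miss  d=-]
3: W B5 -> L1 hit  d=D]
4: W B6 -> L2 miss  d=D]
5: R B8 -> L0 miss  d=-]
6: W B8 -> L0 hit  d=D]
7: R B10 -> L2 miss wb->B6  d=-]
8: R B10 -> L2 hit  d=-]
9: R B6 -> L2 miss  d=-]
10: R B6 -> L2 hit  d=-]
11: W B6 -> L2 hit  d=D]
12: W B9 -> L1 miss wb->B5  d=D]
13: W B9 -> L1 hit  d=D]
14: R B9 -> L1 hit  d=D]

WB = [6, 5]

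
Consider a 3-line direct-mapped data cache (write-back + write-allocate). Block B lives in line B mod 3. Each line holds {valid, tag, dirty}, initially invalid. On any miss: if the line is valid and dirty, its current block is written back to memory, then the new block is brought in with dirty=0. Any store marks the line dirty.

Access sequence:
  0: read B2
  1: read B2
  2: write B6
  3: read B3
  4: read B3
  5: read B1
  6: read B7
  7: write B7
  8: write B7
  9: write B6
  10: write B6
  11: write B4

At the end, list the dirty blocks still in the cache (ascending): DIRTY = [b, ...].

0: R B2 → L2 miss [-]
1: R B2 → L2 hit [-]
2: W B6 → L0 miss [D]
3: R B3 → L0 miss wb→B6 [-]
4: R B3 → L0 hit [-]
5: R B1 → L1 miss [-]
6: R B7 → L1 miss [-]
7: W B7 → L1 hit [D]
8: W B7 → L1 hit [D]
9: W B6 → L0 miss [D]
10: W B6 → L0 hit [D]
11: W B4 → L1 miss wb→B7 [D]

DIRTY = [4, 6]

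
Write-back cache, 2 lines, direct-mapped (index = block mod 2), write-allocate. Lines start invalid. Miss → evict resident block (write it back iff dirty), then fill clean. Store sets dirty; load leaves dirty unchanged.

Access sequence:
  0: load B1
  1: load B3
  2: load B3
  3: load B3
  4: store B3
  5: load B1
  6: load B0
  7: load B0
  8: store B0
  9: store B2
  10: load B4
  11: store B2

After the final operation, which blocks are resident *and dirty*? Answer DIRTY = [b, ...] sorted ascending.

0: R B1 -> L1 miss  d=-]
1: R B3 -> L1 miss  d=-]
2: R B3 -> L1 hit  d=-]
3: R B3 -> L1 hit  d=-]
4: W B3 -> L1 hit  d=D]
5: R B1 -> L1 miss wb->B3  d=-]
6: R B0 -> L0 miss  d=-]
7: R B0 -> L0 hit  d=-]
8: W B0 -> L0 hit  d=D]
9: W B2 -> L0 miss wb->B0  d=D]
10: R B4 -> L0 miss wb->B2  d=-]
11: W B2 -> L0 miss  d=D]

DIRTY = [2]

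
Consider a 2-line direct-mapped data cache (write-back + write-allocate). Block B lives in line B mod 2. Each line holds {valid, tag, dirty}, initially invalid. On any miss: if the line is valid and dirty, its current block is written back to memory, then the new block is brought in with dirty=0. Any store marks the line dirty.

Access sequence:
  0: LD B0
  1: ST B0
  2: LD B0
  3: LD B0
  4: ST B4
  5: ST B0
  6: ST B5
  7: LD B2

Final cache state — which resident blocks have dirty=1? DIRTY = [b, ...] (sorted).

0: R B0 → L0 miss [-]
1: W B0 → L0 hit [D]
2: R B0 → L0 hit [D]
3: R B0 → L0 hit [D]
4: W B4 → L0 miss wb→B0 [D]
5: W B0 → L0 miss wb→B4 [D]
6: W B5 → L1 miss [D]
7: R B2 → L0 miss wb→B0 [-]

DIRTY = [5]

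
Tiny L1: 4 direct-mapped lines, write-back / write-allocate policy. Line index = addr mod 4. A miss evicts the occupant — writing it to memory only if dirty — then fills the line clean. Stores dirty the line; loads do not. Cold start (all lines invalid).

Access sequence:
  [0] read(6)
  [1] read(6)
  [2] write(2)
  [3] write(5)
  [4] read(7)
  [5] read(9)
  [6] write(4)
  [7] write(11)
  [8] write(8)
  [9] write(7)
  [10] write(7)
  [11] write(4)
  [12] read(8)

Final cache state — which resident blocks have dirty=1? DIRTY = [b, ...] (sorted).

0: R B6 -> L2 miss  d=-]
1: R B6 -> L2 hit  d=-]
2: W B2 -> L2 miss  d=D]
3: W B5 -> L1 miss  d=D]
4: R B7 -> L3 miss  d=-]
5: R B9 -> L1 miss wb->B5  d=-]
6: W B4 -> L0 miss  d=D]
7: W B11 -> L3 miss  d=D]
8: W B8 -> L0 miss wb->B4  d=D]
9: W B7 -> L3 miss wb->B11  d=D]
10: W B7 -> L3 hit  d=D]
11: W B4 -> L0 miss wb->B8  d=D]
12: R B8 -> L0 miss wb->B4  d=-]

DIRTY = [2, 7]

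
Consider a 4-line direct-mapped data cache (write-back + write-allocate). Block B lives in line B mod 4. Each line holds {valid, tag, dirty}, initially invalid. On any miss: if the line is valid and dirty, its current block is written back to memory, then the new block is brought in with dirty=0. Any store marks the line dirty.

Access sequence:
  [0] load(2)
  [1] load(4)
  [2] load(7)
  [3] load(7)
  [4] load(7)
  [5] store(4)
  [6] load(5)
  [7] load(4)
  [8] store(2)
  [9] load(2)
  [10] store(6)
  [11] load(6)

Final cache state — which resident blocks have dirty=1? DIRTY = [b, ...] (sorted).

0: R B2 → L2 miss [-]
1: R B4 → L0 miss [-]
2: R B7 → L3 miss [-]
3: R B7 → L3 hit [-]
4: R B7 → L3 hit [-]
5: W B4 → L0 hit [D]
6: R B5 → L1 miss [-]
7: R B4 → L0 hit [D]
8: W B2 → L2 hit [D]
9: R B2 → L2 hit [D]
10: W B6 → L2 miss wb→B2 [D]
11: R B6 → L2 hit [D]

DIRTY = [4, 6]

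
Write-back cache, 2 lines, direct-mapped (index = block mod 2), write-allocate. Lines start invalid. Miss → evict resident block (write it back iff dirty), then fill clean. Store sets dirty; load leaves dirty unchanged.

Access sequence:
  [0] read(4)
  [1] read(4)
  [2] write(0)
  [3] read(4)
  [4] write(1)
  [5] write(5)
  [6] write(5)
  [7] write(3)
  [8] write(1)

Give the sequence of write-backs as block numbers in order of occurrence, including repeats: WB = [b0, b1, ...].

0: R B4 → L0 miss [-]
1: R B4 → L0 hit [-]
2: W B0 → L0 miss [D]
3: R B4 → L0 miss wb→B0 [-]
4: W B1 → L1 miss [D]
5: W B5 → L1 miss wb→B1 [D]
6: W B5 → L1 hit [D]
7: W B3 → L1 miss wb→B5 [D]
8: W B1 → L1 miss wb→B3 [D]

WB = [0, 1, 5, 3]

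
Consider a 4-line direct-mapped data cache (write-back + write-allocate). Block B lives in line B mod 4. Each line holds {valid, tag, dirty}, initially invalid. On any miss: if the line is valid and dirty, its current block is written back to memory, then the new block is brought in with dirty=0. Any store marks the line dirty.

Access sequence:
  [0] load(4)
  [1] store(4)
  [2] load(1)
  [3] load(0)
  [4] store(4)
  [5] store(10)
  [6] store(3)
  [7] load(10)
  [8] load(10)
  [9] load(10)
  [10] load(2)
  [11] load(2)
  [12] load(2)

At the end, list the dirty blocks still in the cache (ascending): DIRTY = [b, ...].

DIRTY = [3, 4]

0: R B4 -> L0 miss  d=-]
1: W B4 -> L0 hit  d=D]
2: R B1 -> L1 miss  d=-]
3: R B0 -> L0 miss wb->B4  d=-]
4: W B4 -> L0 miss  d=D]
5: W B10 -> L2 miss  d=D]
6: W B3 -> L3 miss  d=D]
7: R B10 -> L2 hit  d=D]
8: R B10 -> L2 hit  d=D]
9: R B10 -> L2 hit  d=D]
10: R B2 -> L2 miss wb->B10  d=-]
11: R B2 -> L2 hit  d=-]
12: R B2 -> L2 hit  d=-]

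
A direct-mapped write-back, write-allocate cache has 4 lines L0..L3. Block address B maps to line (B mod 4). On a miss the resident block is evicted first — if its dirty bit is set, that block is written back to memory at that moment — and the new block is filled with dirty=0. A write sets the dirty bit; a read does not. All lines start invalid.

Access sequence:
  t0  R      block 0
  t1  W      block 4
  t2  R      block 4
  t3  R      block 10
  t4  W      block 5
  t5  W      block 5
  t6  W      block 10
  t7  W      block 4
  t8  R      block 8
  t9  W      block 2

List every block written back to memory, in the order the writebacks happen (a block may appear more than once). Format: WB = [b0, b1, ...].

0: R B0 → L0 miss [-]
1: W B4 → L0 miss [D]
2: R B4 → L0 hit [D]
3: R B10 → L2 miss [-]
4: W B5 → L1 miss [D]
5: W B5 → L1 hit [D]
6: W B10 → L2 hit [D]
7: W B4 → L0 hit [D]
8: R B8 → L0 miss wb→B4 [-]
9: W B2 → L2 miss wb→B10 [D]

WB = [4, 10]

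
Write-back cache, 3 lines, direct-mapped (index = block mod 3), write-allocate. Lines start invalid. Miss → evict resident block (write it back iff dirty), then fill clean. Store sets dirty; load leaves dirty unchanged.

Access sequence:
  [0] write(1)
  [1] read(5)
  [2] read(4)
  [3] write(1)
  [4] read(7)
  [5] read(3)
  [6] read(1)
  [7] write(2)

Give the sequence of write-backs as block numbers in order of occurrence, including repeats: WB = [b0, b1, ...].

WB = [1, 1]

0: W B1 → L1 miss [D]
1: R B5 → L2 miss [-]
2: R B4 → L1 miss wb→B1 [-]
3: W B1 → L1 miss [D]
4: R B7 → L1 miss wb→B1 [-]
5: R B3 → L0 miss [-]
6: R B1 → L1 miss [-]
7: W B2 → L2 miss [D]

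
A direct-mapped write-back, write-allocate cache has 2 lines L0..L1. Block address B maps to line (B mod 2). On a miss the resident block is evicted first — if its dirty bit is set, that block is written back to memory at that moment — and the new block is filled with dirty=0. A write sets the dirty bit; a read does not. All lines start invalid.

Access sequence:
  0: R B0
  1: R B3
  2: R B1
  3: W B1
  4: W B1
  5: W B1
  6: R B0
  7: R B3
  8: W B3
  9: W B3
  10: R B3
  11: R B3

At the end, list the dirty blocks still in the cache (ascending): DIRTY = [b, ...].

DIRTY = [3]

0: R B0 → L0 miss [-]
1: R B3 → L1 miss [-]
2: R B1 → L1 miss [-]
3: W B1 → L1 hit [D]
4: W B1 → L1 hit [D]
5: W B1 → L1 hit [D]
6: R B0 → L0 hit [-]
7: R B3 → L1 miss wb→B1 [-]
8: W B3 → L1 hit [D]
9: W B3 → L1 hit [D]
10: R B3 → L1 hit [D]
11: R B3 → L1 hit [D]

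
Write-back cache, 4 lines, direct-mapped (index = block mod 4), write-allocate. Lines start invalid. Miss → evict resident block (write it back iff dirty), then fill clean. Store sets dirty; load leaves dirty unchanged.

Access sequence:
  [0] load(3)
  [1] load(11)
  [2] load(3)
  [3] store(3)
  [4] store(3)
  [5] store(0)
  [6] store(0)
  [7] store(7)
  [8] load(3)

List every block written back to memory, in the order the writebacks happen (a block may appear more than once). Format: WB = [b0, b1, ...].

  0 | R B3 → L3 miss [-]
  1 | R B11 → L3 miss [-]
  2 | R B3 → L3 miss [-]
  3 | W B3 → L3 hit [D]
  4 | W B3 → L3 hit [D]
  5 | W B0 → L0 miss [D]
  6 | W B0 → L0 hit [D]
  7 | W B7 → L3 miss wb→B3 [D]
  8 | R B3 → L3 miss wb→B7 [-]

WB = [3, 7]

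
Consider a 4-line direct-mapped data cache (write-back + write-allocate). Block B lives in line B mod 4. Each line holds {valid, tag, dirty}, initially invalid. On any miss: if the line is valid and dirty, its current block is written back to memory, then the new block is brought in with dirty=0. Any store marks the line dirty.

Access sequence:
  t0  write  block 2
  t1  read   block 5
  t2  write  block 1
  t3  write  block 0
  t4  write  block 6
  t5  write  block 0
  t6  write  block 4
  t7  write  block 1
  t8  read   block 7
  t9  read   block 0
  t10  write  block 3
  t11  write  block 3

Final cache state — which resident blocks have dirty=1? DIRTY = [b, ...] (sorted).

  0 | W B2 → L2 miss [D]
  1 | R B5 → L1 miss [-]
  2 | W B1 → L1 miss [D]
  3 | W B0 → L0 miss [D]
  4 | W B6 → L2 miss wb→B2 [D]
  5 | W B0 → L0 hit [D]
  6 | W B4 → L0 miss wb→B0 [D]
  7 | W B1 → L1 hit [D]
  8 | R B7 → L3 miss [-]
  9 | R B0 → L0 miss wb→B4 [-]
  10 | W B3 → L3 miss [D]
  11 | W B3 → L3 hit [D]

DIRTY = [1, 3, 6]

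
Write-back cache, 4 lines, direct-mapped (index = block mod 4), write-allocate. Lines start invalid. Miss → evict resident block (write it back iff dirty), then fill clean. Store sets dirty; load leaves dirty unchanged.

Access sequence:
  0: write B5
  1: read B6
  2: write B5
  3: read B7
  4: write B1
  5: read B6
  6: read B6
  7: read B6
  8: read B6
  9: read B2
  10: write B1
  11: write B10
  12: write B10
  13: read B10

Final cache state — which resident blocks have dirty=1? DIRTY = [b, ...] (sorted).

DIRTY = [1, 10]

  0 | W B5 → L1 miss [D]
  1 | R B6 → L2 miss [-]
  2 | W B5 → L1 hit [D]
  3 | R B7 → L3 miss [-]
  4 | W B1 → L1 miss wb→B5 [D]
  5 | R B6 → L2 hit [-]
  6 | R B6 → L2 hit [-]
  7 | R B6 → L2 hit [-]
  8 | R B6 → L2 hit [-]
  9 | R B2 → L2 miss [-]
  10 | W B1 → L1 hit [D]
  11 | W B10 → L2 miss [D]
  12 | W B10 → L2 hit [D]
  13 | R B10 → L2 hit [D]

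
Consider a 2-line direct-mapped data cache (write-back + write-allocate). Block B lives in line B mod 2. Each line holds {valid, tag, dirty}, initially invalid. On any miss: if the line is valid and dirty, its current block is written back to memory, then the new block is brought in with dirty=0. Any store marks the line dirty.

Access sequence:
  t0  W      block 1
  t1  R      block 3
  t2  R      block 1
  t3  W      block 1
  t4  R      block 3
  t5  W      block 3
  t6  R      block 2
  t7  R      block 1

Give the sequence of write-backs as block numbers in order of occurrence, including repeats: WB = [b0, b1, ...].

  0 | W B1 → L1 miss [D]
  1 | R B3 → L1 miss wb→B1 [-]
  2 | R B1 → L1 miss [-]
  3 | W B1 → L1 hit [D]
  4 | R B3 → L1 miss wb→B1 [-]
  5 | W B3 → L1 hit [D]
  6 | R B2 → L0 miss [-]
  7 | R B1 → L1 miss wb→B3 [-]

WB = [1, 1, 3]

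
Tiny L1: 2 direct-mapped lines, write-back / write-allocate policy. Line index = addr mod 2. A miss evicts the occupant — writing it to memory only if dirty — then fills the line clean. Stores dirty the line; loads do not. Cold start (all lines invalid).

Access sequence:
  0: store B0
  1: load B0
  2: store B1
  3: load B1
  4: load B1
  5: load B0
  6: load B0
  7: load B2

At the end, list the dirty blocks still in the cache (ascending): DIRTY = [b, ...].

0: W B0 → L0 miss [D]
1: R B0 → L0 hit [D]
2: W B1 → L1 miss [D]
3: R B1 → L1 hit [D]
4: R B1 → L1 hit [D]
5: R B0 → L0 hit [D]
6: R B0 → L0 hit [D]
7: R B2 → L0 miss wb→B0 [-]

DIRTY = [1]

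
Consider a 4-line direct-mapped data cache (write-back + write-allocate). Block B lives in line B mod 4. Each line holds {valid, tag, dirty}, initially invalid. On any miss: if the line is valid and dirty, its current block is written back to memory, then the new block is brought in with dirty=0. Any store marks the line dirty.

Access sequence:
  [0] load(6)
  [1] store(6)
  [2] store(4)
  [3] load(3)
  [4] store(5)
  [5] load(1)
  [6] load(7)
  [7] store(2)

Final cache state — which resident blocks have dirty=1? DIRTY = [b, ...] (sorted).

DIRTY = [2, 4]

  0 | R B6 → L2 miss [-]
  1 | W B6 → L2 hit [D]
  2 | W B4 → L0 miss [D]
  3 | R B3 → L3 miss [-]
  4 | W B5 → L1 miss [D]
  5 | R B1 → L1 miss wb→B5 [-]
  6 | R B7 → L3 miss [-]
  7 | W B2 → L2 miss wb→B6 [D]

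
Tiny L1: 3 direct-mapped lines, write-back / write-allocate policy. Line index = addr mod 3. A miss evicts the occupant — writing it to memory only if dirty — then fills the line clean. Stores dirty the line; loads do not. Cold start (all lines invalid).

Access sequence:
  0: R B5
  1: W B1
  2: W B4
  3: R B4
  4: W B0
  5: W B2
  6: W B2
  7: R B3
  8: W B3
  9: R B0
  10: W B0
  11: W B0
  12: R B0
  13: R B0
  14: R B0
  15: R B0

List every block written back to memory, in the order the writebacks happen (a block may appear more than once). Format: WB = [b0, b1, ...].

WB = [1, 0, 3]

0: R B5 -> L2 miss  d=-]
1: W B1 -> L1 miss  d=D]
2: W B4 -> L1 miss wb->B1  d=D]
3: R B4 -> L1 hit  d=D]
4: W B0 -> L0 miss  d=D]
5: W B2 -> L2 miss  d=D]
6: W B2 -> L2 hit  d=D]
7: R B3 -> L0 miss wb->B0  d=-]
8: W B3 -> L0 hit  d=D]
9: R B0 -> L0 miss wb->B3  d=-]
10: W B0 -> L0 hit  d=D]
11: W B0 -> L0 hit  d=D]
12: R B0 -> L0 hit  d=D]
13: R B0 -> L0 hit  d=D]
14: R B0 -> L0 hit  d=D]
15: R B0 -> L0 hit  d=D]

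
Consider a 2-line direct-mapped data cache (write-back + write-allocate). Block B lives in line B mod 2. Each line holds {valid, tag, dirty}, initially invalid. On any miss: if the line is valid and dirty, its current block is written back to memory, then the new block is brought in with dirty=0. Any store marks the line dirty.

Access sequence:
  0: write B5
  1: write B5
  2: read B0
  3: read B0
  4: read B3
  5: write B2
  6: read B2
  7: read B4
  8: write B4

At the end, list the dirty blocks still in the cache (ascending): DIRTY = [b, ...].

DIRTY = [4]

0: W B5 -> L1 miss  d=D]
1: W B5 -> L1 hit  d=D]
2: R B0 -> L0 miss  d=-]
3: R B0 -> L0 hit  d=-]
4: R B3 -> L1 miss wb->B5  d=-]
5: W B2 -> L0 miss  d=D]
6: R B2 -> L0 hit  d=D]
7: R B4 -> L0 miss wb->B2  d=-]
8: W B4 -> L0 hit  d=D]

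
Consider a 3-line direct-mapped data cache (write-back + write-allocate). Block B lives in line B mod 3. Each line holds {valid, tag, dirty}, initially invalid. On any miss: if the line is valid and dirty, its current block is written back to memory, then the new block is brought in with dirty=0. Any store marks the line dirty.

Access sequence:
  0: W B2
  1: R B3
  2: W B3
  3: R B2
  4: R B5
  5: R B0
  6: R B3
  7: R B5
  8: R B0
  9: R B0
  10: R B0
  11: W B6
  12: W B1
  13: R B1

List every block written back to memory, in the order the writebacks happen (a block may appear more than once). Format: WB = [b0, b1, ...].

WB = [2, 3]

0: W B2 → L2 miss [D]
1: R B3 → L0 miss [-]
2: W B3 → L0 hit [D]
3: R B2 → L2 hit [D]
4: R B5 → L2 miss wb→B2 [-]
5: R B0 → L0 miss wb→B3 [-]
6: R B3 → L0 miss [-]
7: R B5 → L2 hit [-]
8: R B0 → L0 miss [-]
9: R B0 → L0 hit [-]
10: R B0 → L0 hit [-]
11: W B6 → L0 miss [D]
12: W B1 → L1 miss [D]
13: R B1 → L1 hit [D]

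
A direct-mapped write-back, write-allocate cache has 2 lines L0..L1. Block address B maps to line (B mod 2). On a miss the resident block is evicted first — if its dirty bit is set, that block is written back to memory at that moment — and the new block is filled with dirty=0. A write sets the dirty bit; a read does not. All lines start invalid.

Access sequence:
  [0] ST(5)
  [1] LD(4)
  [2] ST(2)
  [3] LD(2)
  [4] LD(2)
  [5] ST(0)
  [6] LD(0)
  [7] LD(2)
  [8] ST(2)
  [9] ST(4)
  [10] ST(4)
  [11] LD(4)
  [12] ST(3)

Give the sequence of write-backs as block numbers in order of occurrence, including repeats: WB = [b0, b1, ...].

WB = [2, 0, 2, 5]

  0 | W B5 → L1 miss [D]
  1 | R B4 → L0 miss [-]
  2 | W B2 → L0 miss [D]
  3 | R B2 → L0 hit [D]
  4 | R B2 → L0 hit [D]
  5 | W B0 → L0 miss wb→B2 [D]
  6 | R B0 → L0 hit [D]
  7 | R B2 → L0 miss wb→B0 [-]
  8 | W B2 → L0 hit [D]
  9 | W B4 → L0 miss wb→B2 [D]
  10 | W B4 → L0 hit [D]
  11 | R B4 → L0 hit [D]
  12 | W B3 → L1 miss wb→B5 [D]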